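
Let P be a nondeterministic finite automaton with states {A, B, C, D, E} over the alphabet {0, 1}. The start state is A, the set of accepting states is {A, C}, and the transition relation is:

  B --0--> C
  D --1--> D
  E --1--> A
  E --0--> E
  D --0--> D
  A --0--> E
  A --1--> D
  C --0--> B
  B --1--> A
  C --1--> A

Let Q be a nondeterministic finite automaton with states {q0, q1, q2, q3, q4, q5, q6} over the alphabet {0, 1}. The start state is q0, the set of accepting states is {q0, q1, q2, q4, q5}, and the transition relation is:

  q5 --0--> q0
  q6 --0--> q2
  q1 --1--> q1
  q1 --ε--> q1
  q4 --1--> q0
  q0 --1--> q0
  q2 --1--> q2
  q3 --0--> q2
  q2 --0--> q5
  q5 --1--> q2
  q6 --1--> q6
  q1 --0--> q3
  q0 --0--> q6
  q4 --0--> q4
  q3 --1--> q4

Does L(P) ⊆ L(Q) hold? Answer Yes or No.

The string 01 is in L(P) but not in L(Q).
So L(P) ⊄ L(Q).

No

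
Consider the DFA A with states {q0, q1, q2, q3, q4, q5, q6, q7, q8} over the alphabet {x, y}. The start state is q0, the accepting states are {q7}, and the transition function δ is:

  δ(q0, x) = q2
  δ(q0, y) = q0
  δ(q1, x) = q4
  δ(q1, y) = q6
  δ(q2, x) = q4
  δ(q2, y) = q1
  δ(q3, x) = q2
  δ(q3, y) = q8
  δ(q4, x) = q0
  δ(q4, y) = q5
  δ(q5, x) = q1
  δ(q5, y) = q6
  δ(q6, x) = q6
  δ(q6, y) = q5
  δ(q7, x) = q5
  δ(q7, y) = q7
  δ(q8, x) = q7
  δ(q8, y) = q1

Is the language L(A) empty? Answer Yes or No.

The states reachable from the start state are {q0, q1, q2, q4, q5, q6}.
None of the accepting states {q7} is reachable, so no string is accepted and L(A) = ∅.

Yes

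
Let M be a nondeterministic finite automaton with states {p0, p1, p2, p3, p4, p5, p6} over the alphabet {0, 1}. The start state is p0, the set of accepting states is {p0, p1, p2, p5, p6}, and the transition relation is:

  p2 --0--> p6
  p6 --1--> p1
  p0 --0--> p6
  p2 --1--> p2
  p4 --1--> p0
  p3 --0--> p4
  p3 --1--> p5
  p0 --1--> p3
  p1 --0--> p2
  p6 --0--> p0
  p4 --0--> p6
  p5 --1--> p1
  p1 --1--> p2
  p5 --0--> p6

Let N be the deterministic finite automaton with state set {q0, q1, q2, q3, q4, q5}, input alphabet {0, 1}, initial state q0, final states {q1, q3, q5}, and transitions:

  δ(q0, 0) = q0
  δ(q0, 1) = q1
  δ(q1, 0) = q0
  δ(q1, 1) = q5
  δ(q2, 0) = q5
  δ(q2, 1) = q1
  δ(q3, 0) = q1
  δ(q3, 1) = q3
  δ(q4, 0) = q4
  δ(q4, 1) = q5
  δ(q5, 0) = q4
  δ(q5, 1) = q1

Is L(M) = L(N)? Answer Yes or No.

The empty string ε is accepted by M but rejected by N.
So L(M) ≠ L(N).

No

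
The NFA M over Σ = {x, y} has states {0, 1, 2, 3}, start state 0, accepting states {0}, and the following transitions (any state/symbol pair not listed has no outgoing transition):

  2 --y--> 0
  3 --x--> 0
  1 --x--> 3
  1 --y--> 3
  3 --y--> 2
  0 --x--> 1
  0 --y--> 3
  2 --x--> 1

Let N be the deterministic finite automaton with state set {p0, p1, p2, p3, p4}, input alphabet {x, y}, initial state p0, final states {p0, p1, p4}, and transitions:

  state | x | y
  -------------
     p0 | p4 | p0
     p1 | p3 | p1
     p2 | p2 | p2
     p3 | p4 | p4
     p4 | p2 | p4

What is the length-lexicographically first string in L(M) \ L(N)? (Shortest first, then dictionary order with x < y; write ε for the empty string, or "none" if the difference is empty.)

The string xxx is accepted by M but not by N.
No shorter string lies in the difference, and xxx is the lexicographically first length-3 string in L(M) \ L(N).

xxx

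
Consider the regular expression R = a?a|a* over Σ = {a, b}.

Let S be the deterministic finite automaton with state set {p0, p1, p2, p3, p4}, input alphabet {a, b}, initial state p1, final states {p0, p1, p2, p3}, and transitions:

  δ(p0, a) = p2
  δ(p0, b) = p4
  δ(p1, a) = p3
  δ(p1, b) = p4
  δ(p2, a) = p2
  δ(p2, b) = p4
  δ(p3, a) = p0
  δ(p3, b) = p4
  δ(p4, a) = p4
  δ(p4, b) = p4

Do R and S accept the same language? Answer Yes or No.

Converting the expression R to a DFA (subset construction, then merging equivalent states) gives the minimal DFA with states {r0, r1}, start state r0, accepting states {r0} and transitions r0: a→r0, b→r1; r1: a→r1, b→r1.
Exploring the product automaton R × S from the start pair (r0, p1), following both machines on each input symbol, reaches 5 state pairs: (r0, p1), (r0, p3), (r1, p4), (r0, p0), (r0, p2).
R accepts in {r0} and S accepts in {p0, p1, p2, p3}. In every reachable pair the two components are either both accepting — (r0, p1), (r0, p3), (r0, p0), (r0, p2) — or both non-accepting, so no string is accepted by exactly one of the machines: L(R) \ L(S) and L(S) \ L(R) are both empty.
Hence every string is accepted by R iff it is accepted by S, and the two languages coincide.

Yes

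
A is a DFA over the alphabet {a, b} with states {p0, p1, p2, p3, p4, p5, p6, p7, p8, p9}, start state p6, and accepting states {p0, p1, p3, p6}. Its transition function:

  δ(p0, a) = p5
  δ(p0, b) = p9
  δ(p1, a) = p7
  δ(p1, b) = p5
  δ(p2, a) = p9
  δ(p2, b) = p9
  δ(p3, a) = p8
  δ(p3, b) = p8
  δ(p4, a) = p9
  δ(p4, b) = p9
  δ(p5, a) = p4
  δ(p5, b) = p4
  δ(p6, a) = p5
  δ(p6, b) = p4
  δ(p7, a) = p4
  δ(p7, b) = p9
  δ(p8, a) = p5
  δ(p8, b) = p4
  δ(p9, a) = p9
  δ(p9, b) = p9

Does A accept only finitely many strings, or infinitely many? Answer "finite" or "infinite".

The useful states (reachable from p6 and able to reach an accepting state) are {p6}.
Restricted to these states the transition graph has no cycle, so every accepting path has bounded length and L is finite.

finite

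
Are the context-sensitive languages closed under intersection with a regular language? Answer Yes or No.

Every regular language is context-sensitive, and context-sensitive languages are closed under intersection (an LBA runs the DFA check and then the LBA for L on the same linear tape).
So the context-sensitive languages are closed under intersection with a regular language.

Yes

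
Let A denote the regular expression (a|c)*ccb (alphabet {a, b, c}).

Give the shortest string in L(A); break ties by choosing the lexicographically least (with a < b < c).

By inspection of the expression, no string of length less than 3 matches, and ccb is the lexicographically first match of length 3.

ccb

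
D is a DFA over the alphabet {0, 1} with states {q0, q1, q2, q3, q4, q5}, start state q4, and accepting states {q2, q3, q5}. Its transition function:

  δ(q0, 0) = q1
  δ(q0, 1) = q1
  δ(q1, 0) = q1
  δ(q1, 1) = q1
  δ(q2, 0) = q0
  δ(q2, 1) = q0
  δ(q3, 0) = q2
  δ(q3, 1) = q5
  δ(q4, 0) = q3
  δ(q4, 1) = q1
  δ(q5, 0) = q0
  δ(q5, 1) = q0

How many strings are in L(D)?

The useful subgraph on states {q2, q3, q4, q5} is acyclic, so L(D) is finite; the longest accepting path visits 3 useful states, giving maximum string length 2.
Counting accepting paths from q4 by length: 1 of length 1, 2 of length 2. Total 3.

3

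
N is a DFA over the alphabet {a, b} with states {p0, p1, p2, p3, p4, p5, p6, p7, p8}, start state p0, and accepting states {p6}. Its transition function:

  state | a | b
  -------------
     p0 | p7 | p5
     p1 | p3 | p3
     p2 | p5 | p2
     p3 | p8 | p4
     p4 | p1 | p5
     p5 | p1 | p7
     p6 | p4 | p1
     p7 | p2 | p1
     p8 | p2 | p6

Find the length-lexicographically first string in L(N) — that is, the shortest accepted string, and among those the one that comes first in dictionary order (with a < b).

A breadth-first search from p0 reaches an accepting state first via the path p0 → p7 → p1 → p3 → p8 → p6 on input abaab.
No string of length < 5 is accepted (BFS exhausts all shorter strings without reaching an accepting state), and abaab is the lexicographically least accepting string of length 5.

abaab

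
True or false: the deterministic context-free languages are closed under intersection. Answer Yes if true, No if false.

No

DCFLs are closed under complement (normalise the DPDA to read all of its input, then flip the verdict). If they were also closed under intersection, De Morgan would make them closed under union; but {aⁿbⁿ : n≥0} and {aⁿb²ⁿ : n≥0} are DCFLs (push the a's; pop one per b, respectively one per two b's) whose union no deterministic PDA accepts: a DPDA for it would have a single run on aⁿb²ⁿ, accepting after the prefix aⁿbⁿ and accepting again after n more b's; an ordinary PDA that simulates it on a's and b's and, at any moment when it is accepting, may switch to reading only a fresh letter c while feeding each c to the simulation as a b, would accept aⁱbʲcᵏ (k≥1) exactly when both aⁱbʲ and aⁱbʲ⁺ᵏ are in the language, i.e. its language intersected with the regular set a*b*c⁺ would be exactly {aⁿbⁿcⁿ : n≥1} — impossible, since context-free languages are closed under intersection with regular sets and {aⁿbⁿcⁿ} is not context-free.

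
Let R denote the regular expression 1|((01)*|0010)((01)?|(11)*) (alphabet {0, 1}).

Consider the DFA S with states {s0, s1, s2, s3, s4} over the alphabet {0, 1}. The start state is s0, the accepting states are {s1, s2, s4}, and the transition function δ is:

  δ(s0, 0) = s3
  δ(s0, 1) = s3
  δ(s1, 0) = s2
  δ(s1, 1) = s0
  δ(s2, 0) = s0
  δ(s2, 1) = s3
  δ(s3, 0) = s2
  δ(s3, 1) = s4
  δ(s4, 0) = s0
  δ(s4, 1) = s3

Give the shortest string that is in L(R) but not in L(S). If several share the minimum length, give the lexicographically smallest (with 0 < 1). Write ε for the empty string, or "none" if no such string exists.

The empty string ε is accepted by R but not by S.
Since ε is the unique shortest string, it is the required witness.

ε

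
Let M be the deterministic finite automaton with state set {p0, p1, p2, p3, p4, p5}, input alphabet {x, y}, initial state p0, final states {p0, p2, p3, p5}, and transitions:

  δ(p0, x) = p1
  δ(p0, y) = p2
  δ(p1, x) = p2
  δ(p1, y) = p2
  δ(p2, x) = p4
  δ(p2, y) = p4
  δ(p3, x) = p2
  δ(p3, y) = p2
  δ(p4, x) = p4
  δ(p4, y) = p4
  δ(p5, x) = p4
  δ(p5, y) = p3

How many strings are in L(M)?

4

The useful subgraph on states {p0, p1, p2} is acyclic, so L(M) is finite; the longest accepting path visits 3 useful states, giving maximum string length 2.
Counting accepting paths from p0 by length: 1 of length 0, 1 of length 1, 2 of length 2. Total 4.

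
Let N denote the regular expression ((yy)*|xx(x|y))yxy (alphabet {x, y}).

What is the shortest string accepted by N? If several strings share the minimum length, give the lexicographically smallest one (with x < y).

yxy

By inspection of the expression, no string of length less than 3 matches, and yxy is the lexicographically first match of length 3.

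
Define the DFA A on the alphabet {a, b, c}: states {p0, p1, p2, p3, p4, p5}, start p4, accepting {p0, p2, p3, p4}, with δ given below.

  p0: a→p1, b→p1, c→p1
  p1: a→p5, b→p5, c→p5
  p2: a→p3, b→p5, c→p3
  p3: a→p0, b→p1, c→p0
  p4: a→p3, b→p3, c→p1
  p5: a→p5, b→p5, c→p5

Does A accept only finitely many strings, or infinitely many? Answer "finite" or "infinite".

The useful states (reachable from p4 and able to reach an accepting state) are {p0, p3, p4}.
Restricted to these states the transition graph has no cycle, so every accepting path has bounded length and L is finite.

finite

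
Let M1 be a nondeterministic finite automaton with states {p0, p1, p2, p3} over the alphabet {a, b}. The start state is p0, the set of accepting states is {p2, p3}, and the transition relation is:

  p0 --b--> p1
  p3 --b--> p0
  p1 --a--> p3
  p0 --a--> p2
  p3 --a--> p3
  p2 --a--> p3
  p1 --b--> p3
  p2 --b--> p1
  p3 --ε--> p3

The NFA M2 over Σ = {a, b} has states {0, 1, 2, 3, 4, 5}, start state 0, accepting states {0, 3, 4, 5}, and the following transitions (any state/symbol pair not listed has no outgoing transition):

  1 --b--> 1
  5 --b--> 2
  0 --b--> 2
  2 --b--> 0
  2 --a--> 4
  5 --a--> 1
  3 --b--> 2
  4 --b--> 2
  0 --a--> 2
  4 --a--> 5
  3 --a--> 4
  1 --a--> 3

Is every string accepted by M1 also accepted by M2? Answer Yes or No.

The string a is in L(M1) but not in L(M2).
So L(M1) ⊄ L(M2).

No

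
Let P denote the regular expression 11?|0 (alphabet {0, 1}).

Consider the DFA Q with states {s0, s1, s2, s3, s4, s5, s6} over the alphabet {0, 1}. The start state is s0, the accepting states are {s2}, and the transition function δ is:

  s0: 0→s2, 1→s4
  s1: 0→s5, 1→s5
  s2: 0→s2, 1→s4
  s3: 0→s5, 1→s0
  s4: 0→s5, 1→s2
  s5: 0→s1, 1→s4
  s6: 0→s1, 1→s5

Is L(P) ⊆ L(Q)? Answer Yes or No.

No

The string 1 is in L(P) but not in L(Q).
So L(P) ⊄ L(Q).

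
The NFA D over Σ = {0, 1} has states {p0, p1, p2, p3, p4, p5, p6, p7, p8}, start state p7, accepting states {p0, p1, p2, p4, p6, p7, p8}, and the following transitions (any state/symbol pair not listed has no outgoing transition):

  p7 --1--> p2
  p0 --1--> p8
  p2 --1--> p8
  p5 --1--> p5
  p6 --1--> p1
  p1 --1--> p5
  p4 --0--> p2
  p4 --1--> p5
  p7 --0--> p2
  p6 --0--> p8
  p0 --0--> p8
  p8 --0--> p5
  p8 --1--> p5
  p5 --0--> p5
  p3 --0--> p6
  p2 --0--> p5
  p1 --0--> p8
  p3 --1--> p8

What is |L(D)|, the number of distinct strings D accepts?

The useful subgraph on states {p2, p7, p8} is acyclic, so L(D) is finite; the longest accepting path visits 3 useful states, giving maximum string length 2.
Counting accepting paths from p7 by length: 1 of length 0, 2 of length 1, 2 of length 2. Total 5.

5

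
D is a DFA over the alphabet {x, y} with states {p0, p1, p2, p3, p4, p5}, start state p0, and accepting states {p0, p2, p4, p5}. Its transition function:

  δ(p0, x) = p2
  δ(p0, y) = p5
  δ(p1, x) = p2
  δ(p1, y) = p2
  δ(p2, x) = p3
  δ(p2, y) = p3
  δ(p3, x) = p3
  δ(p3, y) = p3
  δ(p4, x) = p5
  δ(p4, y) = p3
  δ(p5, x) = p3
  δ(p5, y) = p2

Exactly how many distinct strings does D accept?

The useful subgraph on states {p0, p2, p5} is acyclic, so L(D) is finite; the longest accepting path visits 3 useful states, giving maximum string length 2.
Counting accepting paths from p0 by length: 1 of length 0, 2 of length 1, 1 of length 2. Total 4.

4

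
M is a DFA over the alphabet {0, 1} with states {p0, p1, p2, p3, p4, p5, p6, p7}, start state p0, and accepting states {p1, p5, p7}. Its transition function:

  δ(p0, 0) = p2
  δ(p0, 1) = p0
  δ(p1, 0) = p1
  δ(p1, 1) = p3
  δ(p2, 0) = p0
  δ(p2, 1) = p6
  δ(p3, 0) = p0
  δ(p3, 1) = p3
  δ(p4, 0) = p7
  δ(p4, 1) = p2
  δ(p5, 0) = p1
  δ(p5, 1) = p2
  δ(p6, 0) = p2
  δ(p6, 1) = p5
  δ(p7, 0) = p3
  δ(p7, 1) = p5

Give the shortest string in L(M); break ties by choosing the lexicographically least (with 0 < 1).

011

A breadth-first search from p0 reaches an accepting state first via the path p0 → p2 → p6 → p5 on input 011.
No string of length < 3 is accepted (BFS exhausts all shorter strings without reaching an accepting state), and 011 is the lexicographically least accepting string of length 3.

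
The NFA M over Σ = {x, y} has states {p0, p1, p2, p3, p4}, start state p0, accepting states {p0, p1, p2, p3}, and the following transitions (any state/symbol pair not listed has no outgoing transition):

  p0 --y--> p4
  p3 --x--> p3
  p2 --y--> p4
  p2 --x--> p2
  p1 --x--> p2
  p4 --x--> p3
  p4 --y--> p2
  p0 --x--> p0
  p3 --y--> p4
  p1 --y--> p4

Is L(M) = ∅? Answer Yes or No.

No

The empty string ε is accepted: the run p0 ends in the accepting state p0.
Since at least one string is accepted, L(M) is not empty.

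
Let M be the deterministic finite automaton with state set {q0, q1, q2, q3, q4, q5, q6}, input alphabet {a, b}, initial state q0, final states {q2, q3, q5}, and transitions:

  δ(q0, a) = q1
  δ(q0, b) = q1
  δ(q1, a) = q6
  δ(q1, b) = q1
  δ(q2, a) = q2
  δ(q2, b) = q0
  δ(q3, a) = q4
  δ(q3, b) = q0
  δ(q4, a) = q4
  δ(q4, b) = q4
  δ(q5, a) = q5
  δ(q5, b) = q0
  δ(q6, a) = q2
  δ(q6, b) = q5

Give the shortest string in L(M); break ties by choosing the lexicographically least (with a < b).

aaa

A breadth-first search from q0 reaches an accepting state first via the path q0 → q1 → q6 → q2 on input aaa.
No string of length < 3 is accepted (BFS exhausts all shorter strings without reaching an accepting state), and aaa is the lexicographically least accepting string of length 3.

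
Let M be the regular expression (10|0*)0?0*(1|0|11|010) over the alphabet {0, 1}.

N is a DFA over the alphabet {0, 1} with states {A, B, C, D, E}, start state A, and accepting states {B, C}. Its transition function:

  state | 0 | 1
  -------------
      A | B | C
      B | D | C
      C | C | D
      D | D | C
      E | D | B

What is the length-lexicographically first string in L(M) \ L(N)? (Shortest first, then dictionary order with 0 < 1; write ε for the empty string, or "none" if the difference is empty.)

The string 00 is accepted by M but not by N.
No shorter string lies in the difference, and 00 is the lexicographically first length-2 string in L(M) \ L(N).

00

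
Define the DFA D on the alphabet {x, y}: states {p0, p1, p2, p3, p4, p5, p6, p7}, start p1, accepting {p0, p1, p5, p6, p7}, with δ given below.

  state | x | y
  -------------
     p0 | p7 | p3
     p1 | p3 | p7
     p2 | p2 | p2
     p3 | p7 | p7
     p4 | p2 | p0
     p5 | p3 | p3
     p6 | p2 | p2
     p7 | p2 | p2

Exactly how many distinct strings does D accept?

4

The useful subgraph on states {p1, p3, p7} is acyclic, so L(D) is finite; the longest accepting path visits 3 useful states, giving maximum string length 2.
Counting accepting paths from p1 by length: 1 of length 0, 1 of length 1, 2 of length 2. Total 4.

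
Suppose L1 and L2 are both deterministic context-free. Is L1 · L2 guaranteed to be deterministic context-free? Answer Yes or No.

Take L₁ = {ε, c} (finite, hence regular and DCFL) and L₂ = {c aⁿbⁿ : n≥0} ∪ {cc aⁿb²ⁿ : n≥0} (a DCFL: the number of leading c's tells the DPDA whether to pop one stack symbol per b or per two b's). Then L₁L₂ ∩ cca⁺b* = {cc aⁿbⁿ : n≥1} ∪ {cc aⁿb²ⁿ : n≥1}. If L₁L₂ were a DCFL, so would be this intersection with a regular set, and a DPDA for it started from its configuration after reading cc would accept {aⁿbⁿ : n≥1} ∪ {aⁿb²ⁿ : n≥1}, which no deterministic PDA accepts (a DPDA for it would have a single run on aⁿb²ⁿ, accepting after the prefix aⁿbⁿ and accepting again after n more b's; an ordinary PDA that simulates it on a's and b's and, at any moment when it is accepting, may switch to reading only a fresh letter d while feeding each d to the simulation as a b, would accept aⁱbʲdᵏ (k≥1) exactly when both aⁱbʲ and aⁱbʲ⁺ᵏ are in the language, i.e. its language intersected with the regular set a*b*d⁺ would be exactly {aⁿbⁿdⁿ : n≥1} — impossible, since context-free languages are closed under intersection with regular sets and {aⁿbⁿdⁿ} is not context-free). Hence L₁L₂ is not a DCFL.

No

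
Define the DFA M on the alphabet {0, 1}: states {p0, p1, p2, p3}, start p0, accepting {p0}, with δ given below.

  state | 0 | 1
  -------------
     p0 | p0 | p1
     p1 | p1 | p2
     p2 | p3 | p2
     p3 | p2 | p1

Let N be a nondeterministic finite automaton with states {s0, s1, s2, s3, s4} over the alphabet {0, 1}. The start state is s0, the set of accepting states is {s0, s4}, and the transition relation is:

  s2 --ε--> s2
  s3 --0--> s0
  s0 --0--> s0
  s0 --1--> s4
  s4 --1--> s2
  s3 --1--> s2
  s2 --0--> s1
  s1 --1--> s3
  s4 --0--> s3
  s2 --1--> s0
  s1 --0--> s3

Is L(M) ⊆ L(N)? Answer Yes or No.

Exploring the product automaton M × N from the start pair (p0, s0), following both machines on each input symbol, reaches 13 state pairs: (p0, s0), (p1, s4), (p1, s3), (p2, s2), (p1, s0), (p3, s1), (p2, s0), (p2, s4), (p2, s3), (p3, s0), (p3, s3), (p1, s2), (p1, s1).
M accepts in {p0} and N accepts in {s0, s4}. The reachable pairs whose M-component is accepting are (p0, s0); in each of them the N-component is accepting too, so the product for L(M) \ L(N) (M-component accepting, N-component rejecting) has no reachable accepting pair and the difference is empty.
Hence every string in L(M) is also in L(N).

Yes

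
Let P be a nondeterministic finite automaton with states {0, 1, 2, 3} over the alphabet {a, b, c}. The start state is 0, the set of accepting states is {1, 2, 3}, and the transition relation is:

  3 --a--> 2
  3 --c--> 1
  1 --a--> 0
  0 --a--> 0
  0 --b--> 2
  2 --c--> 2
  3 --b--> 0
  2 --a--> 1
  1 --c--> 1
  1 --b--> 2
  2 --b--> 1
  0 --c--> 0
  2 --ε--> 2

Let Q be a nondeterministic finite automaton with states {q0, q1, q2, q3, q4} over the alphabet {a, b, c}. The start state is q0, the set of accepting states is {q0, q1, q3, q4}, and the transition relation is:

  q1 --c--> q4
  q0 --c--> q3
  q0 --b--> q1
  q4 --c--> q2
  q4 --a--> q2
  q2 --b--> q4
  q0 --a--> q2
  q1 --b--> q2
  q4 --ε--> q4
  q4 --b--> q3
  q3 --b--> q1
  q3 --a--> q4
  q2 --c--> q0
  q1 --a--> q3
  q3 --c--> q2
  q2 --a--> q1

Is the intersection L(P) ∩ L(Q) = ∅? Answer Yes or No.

No

The string b is accepted by both P and Q.
Hence L(P) ∩ L(Q) ≠ ∅.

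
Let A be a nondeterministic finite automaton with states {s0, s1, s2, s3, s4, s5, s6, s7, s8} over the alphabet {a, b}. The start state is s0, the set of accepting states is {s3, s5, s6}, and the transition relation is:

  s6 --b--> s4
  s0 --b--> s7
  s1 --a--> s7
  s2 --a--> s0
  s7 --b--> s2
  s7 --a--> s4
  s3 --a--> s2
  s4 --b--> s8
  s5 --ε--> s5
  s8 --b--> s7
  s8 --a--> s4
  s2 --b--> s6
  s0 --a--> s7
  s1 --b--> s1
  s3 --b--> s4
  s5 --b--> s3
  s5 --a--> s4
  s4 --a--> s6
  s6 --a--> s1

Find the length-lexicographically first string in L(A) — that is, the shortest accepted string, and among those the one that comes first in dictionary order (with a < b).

aaa

A breadth-first search from s0 reaches an accepting state first via the path s0 → s7 → s4 → s6 on input aaa.
No string of length < 3 is accepted (BFS exhausts all shorter strings without reaching an accepting state), and aaa is the lexicographically least accepting string of length 3.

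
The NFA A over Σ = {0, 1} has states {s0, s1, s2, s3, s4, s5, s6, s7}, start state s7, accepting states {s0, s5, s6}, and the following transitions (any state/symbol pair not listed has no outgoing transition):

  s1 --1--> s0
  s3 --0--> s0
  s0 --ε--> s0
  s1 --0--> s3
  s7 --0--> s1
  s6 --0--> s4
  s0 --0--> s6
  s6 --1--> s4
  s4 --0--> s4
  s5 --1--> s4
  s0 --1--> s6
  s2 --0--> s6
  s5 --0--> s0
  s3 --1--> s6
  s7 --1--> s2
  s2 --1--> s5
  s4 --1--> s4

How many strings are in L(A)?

The useful subgraph on states {s0, s1, s2, s3, s5, s6, s7} is acyclic, so L(A) is finite; the longest accepting path visits 5 useful states, giving maximum string length 4.
Counting accepting paths from s7 by length: 3 of length 2, 5 of length 3, 4 of length 4. Total 12.

12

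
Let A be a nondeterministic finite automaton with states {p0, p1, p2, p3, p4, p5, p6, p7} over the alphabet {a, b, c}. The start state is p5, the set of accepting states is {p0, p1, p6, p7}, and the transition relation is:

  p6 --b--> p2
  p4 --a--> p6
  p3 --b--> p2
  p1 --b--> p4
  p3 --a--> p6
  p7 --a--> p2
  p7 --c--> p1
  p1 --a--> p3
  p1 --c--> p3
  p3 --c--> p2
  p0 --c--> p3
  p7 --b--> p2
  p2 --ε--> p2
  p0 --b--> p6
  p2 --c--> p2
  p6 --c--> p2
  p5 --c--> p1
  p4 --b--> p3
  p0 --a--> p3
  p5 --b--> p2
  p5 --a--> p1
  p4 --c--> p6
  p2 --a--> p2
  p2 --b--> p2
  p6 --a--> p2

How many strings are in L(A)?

12

The useful subgraph on states {p1, p3, p4, p5, p6} is acyclic, so L(A) is finite; the longest accepting path visits 5 useful states, giving maximum string length 4.
Counting accepting paths from p5 by length: 2 of length 1, 8 of length 3, 2 of length 4. Total 12.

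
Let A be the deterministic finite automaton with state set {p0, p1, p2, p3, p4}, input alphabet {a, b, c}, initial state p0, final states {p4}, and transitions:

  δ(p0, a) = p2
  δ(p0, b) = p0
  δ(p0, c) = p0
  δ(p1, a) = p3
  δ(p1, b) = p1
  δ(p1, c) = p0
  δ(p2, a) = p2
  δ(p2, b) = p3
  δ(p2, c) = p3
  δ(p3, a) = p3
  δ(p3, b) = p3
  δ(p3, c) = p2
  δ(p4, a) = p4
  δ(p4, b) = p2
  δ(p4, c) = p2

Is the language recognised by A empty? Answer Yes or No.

Yes

The states reachable from the start state are {p0, p2, p3}.
None of the accepting states {p4} is reachable, so no string is accepted and L(A) = ∅.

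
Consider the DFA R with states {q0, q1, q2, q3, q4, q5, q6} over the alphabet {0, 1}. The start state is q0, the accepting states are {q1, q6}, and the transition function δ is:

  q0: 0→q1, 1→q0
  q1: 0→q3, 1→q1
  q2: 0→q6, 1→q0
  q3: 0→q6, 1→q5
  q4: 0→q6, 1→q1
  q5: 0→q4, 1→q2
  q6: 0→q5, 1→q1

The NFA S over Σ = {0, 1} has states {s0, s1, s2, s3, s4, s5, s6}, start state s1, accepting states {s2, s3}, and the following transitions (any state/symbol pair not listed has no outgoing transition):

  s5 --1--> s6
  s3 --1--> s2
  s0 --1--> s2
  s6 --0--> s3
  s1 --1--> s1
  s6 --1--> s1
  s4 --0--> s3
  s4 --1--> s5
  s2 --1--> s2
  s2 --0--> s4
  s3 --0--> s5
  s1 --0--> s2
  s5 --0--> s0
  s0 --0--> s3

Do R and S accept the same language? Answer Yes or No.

Exploring the product automaton R × S from the start pair (q0, s1), following both machines on each input symbol, reaches 7 state pairs: (q0, s1), (q1, s2), (q3, s4), (q6, s3), (q5, s5), (q4, s0), (q2, s6).
R accepts in {q1, q6} and S accepts in {s2, s3}. In every reachable pair the two components are either both accepting — (q1, s2), (q6, s3) — or both non-accepting, so no string is accepted by exactly one of the machines: L(R) \ L(S) and L(S) \ L(R) are both empty.
Hence every string is accepted by R iff it is accepted by S, and the two languages coincide.

Yes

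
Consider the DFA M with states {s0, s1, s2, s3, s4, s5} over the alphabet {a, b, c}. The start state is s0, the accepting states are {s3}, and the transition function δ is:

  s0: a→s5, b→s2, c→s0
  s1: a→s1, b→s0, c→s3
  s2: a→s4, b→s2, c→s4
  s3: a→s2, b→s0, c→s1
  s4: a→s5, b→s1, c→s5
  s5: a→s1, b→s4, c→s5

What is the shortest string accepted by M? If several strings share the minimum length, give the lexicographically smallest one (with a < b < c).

aac

A breadth-first search from s0 reaches an accepting state first via the path s0 → s5 → s1 → s3 on input aac.
No string of length < 3 is accepted (BFS exhausts all shorter strings without reaching an accepting state), and aac is the lexicographically least accepting string of length 3.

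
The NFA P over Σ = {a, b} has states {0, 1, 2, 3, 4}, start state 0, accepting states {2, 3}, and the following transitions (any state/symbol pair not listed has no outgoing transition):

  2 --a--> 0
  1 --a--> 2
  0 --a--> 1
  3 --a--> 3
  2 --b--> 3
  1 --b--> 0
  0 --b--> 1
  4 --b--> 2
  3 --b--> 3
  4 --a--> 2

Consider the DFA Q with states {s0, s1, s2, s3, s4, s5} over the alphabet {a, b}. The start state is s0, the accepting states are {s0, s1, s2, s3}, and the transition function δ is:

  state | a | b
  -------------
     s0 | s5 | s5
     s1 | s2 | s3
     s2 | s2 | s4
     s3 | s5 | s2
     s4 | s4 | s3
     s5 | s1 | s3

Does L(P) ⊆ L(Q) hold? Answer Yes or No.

The string aaba is in L(P) but not in L(Q).
So L(P) ⊄ L(Q).

No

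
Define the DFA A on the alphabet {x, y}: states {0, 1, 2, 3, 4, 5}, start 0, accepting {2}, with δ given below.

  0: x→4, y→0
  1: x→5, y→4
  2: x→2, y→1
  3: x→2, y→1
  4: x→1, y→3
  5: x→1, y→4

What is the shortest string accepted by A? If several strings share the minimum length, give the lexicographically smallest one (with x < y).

A breadth-first search from 0 reaches an accepting state first via the path 0 → 4 → 3 → 2 on input xyx.
No string of length < 3 is accepted (BFS exhausts all shorter strings without reaching an accepting state), and xyx is the lexicographically least accepting string of length 3.

xyx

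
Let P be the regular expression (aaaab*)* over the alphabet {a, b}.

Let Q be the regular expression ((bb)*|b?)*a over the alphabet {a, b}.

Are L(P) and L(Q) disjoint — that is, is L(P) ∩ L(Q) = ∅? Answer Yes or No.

Converting the expression P to a DFA (subset construction, then merging equivalent states) gives the minimal DFA with states {p0, p1, p2, p3, p4, p5}, start state p0, accepting states {p0, p5} and transitions p0: a→p1, b→p2; p1: a→p3, b→p2; p2: a→p2, b→p2; p3: a→p4, b→p2; p4: a→p5, b→p2; p5: a→p1, b→p5.
Converting the expression Q to a DFA (subset construction, then merging equivalent states) gives the minimal DFA with states {q0, q1, q2}, start state q0, accepting states {q1} and transitions q0: a→q1, b→q0; q1: a→q2, b→q2; q2: a→q2, b→q2.
Exploring the product automaton P × Q from the start pair (p0, q0), following both machines on each input symbol, reaches 9 state pairs: (p0, q0), (p1, q1), (p2, q0), (p3, q2), (p2, q2), (p2, q1), (p4, q2), (p5, q2), (p1, q2).
P accepts in {p0, p5} and Q accepts in {q1}; no reachable pair has both components accepting, so no string drives both machines to acceptance simultaneously and L(P) ∩ L(Q) = ∅.
So no string is accepted by both, and the intersection is empty.

Yes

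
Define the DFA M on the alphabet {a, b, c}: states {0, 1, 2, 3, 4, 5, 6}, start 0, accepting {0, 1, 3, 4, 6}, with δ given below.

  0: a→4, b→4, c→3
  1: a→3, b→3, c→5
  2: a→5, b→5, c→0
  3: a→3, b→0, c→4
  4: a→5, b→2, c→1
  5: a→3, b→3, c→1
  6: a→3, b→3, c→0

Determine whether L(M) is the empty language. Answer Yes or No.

No

The empty string ε is accepted: the run 0 ends in the accepting state 0.
Since at least one string is accepted, L(M) is not empty.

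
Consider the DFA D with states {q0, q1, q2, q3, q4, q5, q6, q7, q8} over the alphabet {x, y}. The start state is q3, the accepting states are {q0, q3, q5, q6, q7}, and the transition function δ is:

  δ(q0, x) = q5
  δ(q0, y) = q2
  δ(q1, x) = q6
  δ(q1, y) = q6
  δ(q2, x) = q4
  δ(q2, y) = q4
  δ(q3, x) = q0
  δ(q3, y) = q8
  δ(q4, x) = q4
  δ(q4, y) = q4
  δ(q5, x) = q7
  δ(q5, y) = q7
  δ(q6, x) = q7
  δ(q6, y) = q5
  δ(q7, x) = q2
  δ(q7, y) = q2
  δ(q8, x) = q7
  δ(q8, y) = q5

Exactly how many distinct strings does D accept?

9

The useful subgraph on states {q0, q3, q5, q7, q8} is acyclic, so L(D) is finite; the longest accepting path visits 4 useful states, giving maximum string length 3.
Counting accepting paths from q3 by length: 1 of length 0, 1 of length 1, 3 of length 2, 4 of length 3. Total 9.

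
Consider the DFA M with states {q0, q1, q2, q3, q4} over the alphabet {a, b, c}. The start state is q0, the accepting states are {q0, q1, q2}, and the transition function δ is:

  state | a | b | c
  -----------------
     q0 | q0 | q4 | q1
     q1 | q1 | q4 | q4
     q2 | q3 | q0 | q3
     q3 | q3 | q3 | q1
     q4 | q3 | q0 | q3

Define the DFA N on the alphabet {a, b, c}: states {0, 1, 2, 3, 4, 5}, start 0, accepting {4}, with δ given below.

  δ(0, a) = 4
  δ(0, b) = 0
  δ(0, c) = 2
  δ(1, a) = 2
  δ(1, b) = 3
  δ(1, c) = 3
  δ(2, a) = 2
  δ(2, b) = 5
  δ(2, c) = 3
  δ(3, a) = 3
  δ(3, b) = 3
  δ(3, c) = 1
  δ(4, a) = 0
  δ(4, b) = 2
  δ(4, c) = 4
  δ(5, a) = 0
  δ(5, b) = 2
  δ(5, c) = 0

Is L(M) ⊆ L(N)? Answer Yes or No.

The empty string ε is in L(M) but not in L(N).
So L(M) ⊄ L(N).

No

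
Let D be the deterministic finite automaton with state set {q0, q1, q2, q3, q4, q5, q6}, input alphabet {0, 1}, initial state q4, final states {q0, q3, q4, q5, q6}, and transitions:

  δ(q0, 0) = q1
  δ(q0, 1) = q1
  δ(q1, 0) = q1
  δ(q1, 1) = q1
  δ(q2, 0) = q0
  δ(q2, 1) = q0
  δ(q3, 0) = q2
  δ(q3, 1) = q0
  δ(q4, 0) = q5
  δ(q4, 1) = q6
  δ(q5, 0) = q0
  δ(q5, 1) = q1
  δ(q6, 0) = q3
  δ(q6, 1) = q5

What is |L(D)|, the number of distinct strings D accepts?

10

The useful subgraph on states {q0, q2, q3, q4, q5, q6} is acyclic, so L(D) is finite; the longest accepting path visits 5 useful states, giving maximum string length 4.
Counting accepting paths from q4 by length: 1 of length 0, 2 of length 1, 3 of length 2, 2 of length 3, 2 of length 4. Total 10.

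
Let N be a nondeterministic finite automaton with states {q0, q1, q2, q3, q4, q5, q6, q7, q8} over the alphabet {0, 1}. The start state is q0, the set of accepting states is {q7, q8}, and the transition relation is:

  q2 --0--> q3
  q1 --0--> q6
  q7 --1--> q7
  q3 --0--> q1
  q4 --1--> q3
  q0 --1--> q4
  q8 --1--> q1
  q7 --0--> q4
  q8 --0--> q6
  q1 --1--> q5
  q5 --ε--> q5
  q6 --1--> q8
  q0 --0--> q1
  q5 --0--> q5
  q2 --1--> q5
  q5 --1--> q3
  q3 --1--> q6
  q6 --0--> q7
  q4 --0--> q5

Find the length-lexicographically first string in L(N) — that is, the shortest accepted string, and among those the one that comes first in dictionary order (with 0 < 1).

000

A breadth-first search from q0 reaches an accepting state first via the path q0 → q1 → q6 → q7 on input 000.
No string of length < 3 is accepted (BFS exhausts all shorter strings without reaching an accepting state), and 000 is the lexicographically least accepting string of length 3.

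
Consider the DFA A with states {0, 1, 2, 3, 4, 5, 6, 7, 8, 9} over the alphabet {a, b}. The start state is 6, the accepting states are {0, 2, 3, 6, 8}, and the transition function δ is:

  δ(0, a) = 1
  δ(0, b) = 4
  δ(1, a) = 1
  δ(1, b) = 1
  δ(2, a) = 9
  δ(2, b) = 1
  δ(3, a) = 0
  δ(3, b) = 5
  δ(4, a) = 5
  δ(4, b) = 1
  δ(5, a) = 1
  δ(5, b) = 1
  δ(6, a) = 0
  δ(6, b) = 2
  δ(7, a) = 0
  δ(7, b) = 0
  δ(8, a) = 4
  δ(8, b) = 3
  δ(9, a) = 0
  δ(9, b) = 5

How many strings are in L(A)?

The useful subgraph on states {0, 2, 6, 9} is acyclic, so L(A) is finite; the longest accepting path visits 4 useful states, giving maximum string length 3.
Counting accepting paths from 6 by length: 1 of length 0, 2 of length 1, 1 of length 3. Total 4.

4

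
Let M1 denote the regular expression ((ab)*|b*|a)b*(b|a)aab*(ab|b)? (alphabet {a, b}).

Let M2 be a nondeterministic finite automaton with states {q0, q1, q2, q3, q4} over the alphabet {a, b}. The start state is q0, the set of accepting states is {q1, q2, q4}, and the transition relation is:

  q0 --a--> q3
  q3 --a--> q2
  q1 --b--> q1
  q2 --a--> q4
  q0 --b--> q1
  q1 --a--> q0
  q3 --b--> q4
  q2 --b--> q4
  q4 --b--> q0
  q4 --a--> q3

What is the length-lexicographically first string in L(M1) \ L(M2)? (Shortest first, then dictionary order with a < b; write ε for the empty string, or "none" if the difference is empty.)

baa

The string baa is accepted by M1 but not by M2.
No shorter string lies in the difference, and baa is the lexicographically first length-3 string in L(M1) \ L(M2).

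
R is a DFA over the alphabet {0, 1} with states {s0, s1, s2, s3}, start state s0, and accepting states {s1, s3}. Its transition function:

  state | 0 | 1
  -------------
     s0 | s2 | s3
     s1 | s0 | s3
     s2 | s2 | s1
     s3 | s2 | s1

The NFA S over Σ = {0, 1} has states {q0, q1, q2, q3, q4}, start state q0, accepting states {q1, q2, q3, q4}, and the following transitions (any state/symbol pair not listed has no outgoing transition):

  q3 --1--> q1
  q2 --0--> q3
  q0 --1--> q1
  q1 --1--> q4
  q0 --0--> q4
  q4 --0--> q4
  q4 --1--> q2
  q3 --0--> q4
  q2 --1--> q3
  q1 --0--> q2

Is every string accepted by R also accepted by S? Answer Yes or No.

Yes

Exploring the product automaton R × S from the start pair (s0, q0), following both machines on each input symbol, reaches 15 state pairs: (s0, q0), (s2, q4), (s3, q1), (s1, q2), (s2, q2), (s1, q4), (s0, q3), (s3, q3), (s2, q3), (s1, q3), (s0, q4), (s3, q2), (s1, q1), (s0, q2), (s3, q4).
R accepts in {s1, s3} and S accepts in {q1, q2, q3, q4}. The reachable pairs whose R-component is accepting are (s3, q1), (s1, q2), (s1, q4), (s3, q3), (s1, q3), (s3, q2), (s1, q1), (s3, q4); in each of them the S-component is accepting too, so the product for L(R) \ L(S) (R-component accepting, S-component rejecting) has no reachable accepting pair and the difference is empty.
Hence every string in L(R) is also in L(S).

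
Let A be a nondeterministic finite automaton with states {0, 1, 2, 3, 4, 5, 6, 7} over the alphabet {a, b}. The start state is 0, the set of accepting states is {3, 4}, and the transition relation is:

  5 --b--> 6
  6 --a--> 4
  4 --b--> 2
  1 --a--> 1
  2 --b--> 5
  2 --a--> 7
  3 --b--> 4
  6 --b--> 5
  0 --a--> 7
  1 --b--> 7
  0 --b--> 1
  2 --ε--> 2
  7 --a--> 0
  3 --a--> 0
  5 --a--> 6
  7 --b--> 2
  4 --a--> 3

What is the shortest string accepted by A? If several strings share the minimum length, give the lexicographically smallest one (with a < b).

A breadth-first search from 0 reaches an accepting state first via the path 0 → 7 → 2 → 5 → 6 → 4 on input abbaa.
No string of length < 5 is accepted (BFS exhausts all shorter strings without reaching an accepting state), and abbaa is the lexicographically least accepting string of length 5.

abbaa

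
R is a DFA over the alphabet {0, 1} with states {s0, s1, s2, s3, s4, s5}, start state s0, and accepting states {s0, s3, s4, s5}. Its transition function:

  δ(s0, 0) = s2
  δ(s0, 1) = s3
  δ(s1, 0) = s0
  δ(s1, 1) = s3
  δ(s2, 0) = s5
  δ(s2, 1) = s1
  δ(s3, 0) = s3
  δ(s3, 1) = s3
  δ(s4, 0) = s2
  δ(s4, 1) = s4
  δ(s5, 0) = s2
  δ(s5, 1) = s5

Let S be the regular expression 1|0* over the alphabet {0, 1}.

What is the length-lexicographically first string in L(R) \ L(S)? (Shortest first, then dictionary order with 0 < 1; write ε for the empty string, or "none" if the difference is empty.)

10

The string 10 is accepted by R but not by S.
No shorter string lies in the difference, and 10 is the lexicographically first length-2 string in L(R) \ L(S).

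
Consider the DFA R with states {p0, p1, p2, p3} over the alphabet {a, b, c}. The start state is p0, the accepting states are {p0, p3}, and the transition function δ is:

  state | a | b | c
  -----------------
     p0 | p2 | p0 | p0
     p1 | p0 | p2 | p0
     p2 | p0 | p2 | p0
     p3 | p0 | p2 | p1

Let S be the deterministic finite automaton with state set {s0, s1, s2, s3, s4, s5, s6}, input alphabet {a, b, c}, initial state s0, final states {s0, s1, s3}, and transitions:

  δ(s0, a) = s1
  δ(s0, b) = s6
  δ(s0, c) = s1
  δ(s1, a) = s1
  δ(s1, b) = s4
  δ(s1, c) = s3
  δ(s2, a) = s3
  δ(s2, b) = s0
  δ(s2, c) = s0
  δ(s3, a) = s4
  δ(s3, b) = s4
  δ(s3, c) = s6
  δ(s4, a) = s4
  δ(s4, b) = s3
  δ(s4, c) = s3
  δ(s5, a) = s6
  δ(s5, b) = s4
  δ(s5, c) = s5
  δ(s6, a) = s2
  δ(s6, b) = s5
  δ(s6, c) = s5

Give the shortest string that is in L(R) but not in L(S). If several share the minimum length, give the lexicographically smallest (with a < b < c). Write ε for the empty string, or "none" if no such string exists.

b

The string b is accepted by R but not by S.
No shorter string lies in the difference, and b is the lexicographically first length-1 string in L(R) \ L(S).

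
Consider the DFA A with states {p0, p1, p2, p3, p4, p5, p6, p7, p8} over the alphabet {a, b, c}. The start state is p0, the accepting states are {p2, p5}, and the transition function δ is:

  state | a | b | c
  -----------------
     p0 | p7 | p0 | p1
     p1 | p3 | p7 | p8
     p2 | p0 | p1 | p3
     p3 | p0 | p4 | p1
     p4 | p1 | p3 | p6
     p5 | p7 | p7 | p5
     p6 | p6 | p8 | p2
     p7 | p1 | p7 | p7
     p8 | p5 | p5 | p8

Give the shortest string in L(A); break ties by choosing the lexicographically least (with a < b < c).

cca

A breadth-first search from p0 reaches an accepting state first via the path p0 → p1 → p8 → p5 on input cca.
No string of length < 3 is accepted (BFS exhausts all shorter strings without reaching an accepting state), and cca is the lexicographically least accepting string of length 3.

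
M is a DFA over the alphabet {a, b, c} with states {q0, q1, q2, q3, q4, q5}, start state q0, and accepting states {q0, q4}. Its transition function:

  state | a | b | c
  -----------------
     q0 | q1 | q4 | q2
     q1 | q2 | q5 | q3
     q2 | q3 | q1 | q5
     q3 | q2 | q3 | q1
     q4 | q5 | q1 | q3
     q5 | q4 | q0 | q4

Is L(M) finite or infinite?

State q1 is reachable from the start and can reach an accepting state, and it lies on the cycle q1 → q2 → q1.
Traversing that cycle any number of times yields accepted strings of unbounded length, so the language is infinite.

infinite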